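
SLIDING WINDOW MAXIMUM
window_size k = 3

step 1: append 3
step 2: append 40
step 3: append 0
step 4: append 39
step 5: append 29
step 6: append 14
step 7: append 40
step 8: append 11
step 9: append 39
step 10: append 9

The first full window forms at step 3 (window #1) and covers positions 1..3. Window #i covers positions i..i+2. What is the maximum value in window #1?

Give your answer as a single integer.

Answer: 40

Derivation:
step 1: append 3 -> window=[3] (not full yet)
step 2: append 40 -> window=[3, 40] (not full yet)
step 3: append 0 -> window=[3, 40, 0] -> max=40
Window #1 max = 40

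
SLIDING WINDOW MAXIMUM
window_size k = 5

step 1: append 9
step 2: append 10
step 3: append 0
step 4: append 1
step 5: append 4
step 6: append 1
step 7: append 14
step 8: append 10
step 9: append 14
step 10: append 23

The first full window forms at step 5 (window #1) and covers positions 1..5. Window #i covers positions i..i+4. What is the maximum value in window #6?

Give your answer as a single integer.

step 1: append 9 -> window=[9] (not full yet)
step 2: append 10 -> window=[9, 10] (not full yet)
step 3: append 0 -> window=[9, 10, 0] (not full yet)
step 4: append 1 -> window=[9, 10, 0, 1] (not full yet)
step 5: append 4 -> window=[9, 10, 0, 1, 4] -> max=10
step 6: append 1 -> window=[10, 0, 1, 4, 1] -> max=10
step 7: append 14 -> window=[0, 1, 4, 1, 14] -> max=14
step 8: append 10 -> window=[1, 4, 1, 14, 10] -> max=14
step 9: append 14 -> window=[4, 1, 14, 10, 14] -> max=14
step 10: append 23 -> window=[1, 14, 10, 14, 23] -> max=23
Window #6 max = 23

Answer: 23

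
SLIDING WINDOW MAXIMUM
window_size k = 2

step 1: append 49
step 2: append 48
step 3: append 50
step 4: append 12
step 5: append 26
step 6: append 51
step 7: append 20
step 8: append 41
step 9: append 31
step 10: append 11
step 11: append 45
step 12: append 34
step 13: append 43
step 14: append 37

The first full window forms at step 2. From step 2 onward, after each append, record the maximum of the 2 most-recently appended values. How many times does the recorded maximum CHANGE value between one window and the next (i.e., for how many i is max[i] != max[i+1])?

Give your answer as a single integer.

Answer: 7

Derivation:
step 1: append 49 -> window=[49] (not full yet)
step 2: append 48 -> window=[49, 48] -> max=49
step 3: append 50 -> window=[48, 50] -> max=50
step 4: append 12 -> window=[50, 12] -> max=50
step 5: append 26 -> window=[12, 26] -> max=26
step 6: append 51 -> window=[26, 51] -> max=51
step 7: append 20 -> window=[51, 20] -> max=51
step 8: append 41 -> window=[20, 41] -> max=41
step 9: append 31 -> window=[41, 31] -> max=41
step 10: append 11 -> window=[31, 11] -> max=31
step 11: append 45 -> window=[11, 45] -> max=45
step 12: append 34 -> window=[45, 34] -> max=45
step 13: append 43 -> window=[34, 43] -> max=43
step 14: append 37 -> window=[43, 37] -> max=43
Recorded maximums: 49 50 50 26 51 51 41 41 31 45 45 43 43
Changes between consecutive maximums: 7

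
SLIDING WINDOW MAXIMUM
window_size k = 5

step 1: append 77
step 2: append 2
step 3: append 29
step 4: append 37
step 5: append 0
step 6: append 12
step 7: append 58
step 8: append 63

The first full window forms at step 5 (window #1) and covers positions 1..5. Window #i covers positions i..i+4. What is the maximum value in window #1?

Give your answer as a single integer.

Answer: 77

Derivation:
step 1: append 77 -> window=[77] (not full yet)
step 2: append 2 -> window=[77, 2] (not full yet)
step 3: append 29 -> window=[77, 2, 29] (not full yet)
step 4: append 37 -> window=[77, 2, 29, 37] (not full yet)
step 5: append 0 -> window=[77, 2, 29, 37, 0] -> max=77
Window #1 max = 77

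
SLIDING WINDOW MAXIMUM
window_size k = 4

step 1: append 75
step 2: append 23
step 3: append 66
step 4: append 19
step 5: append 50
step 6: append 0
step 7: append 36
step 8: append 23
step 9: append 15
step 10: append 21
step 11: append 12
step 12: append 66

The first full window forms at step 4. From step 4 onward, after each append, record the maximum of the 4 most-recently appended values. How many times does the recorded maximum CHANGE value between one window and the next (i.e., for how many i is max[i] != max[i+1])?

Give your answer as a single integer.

Answer: 5

Derivation:
step 1: append 75 -> window=[75] (not full yet)
step 2: append 23 -> window=[75, 23] (not full yet)
step 3: append 66 -> window=[75, 23, 66] (not full yet)
step 4: append 19 -> window=[75, 23, 66, 19] -> max=75
step 5: append 50 -> window=[23, 66, 19, 50] -> max=66
step 6: append 0 -> window=[66, 19, 50, 0] -> max=66
step 7: append 36 -> window=[19, 50, 0, 36] -> max=50
step 8: append 23 -> window=[50, 0, 36, 23] -> max=50
step 9: append 15 -> window=[0, 36, 23, 15] -> max=36
step 10: append 21 -> window=[36, 23, 15, 21] -> max=36
step 11: append 12 -> window=[23, 15, 21, 12] -> max=23
step 12: append 66 -> window=[15, 21, 12, 66] -> max=66
Recorded maximums: 75 66 66 50 50 36 36 23 66
Changes between consecutive maximums: 5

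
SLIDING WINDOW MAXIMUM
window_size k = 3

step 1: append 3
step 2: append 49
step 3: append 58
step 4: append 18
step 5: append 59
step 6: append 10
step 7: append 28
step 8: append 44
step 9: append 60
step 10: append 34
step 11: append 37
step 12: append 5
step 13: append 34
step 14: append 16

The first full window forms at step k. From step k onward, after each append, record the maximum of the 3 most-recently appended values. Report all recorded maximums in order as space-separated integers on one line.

step 1: append 3 -> window=[3] (not full yet)
step 2: append 49 -> window=[3, 49] (not full yet)
step 3: append 58 -> window=[3, 49, 58] -> max=58
step 4: append 18 -> window=[49, 58, 18] -> max=58
step 5: append 59 -> window=[58, 18, 59] -> max=59
step 6: append 10 -> window=[18, 59, 10] -> max=59
step 7: append 28 -> window=[59, 10, 28] -> max=59
step 8: append 44 -> window=[10, 28, 44] -> max=44
step 9: append 60 -> window=[28, 44, 60] -> max=60
step 10: append 34 -> window=[44, 60, 34] -> max=60
step 11: append 37 -> window=[60, 34, 37] -> max=60
step 12: append 5 -> window=[34, 37, 5] -> max=37
step 13: append 34 -> window=[37, 5, 34] -> max=37
step 14: append 16 -> window=[5, 34, 16] -> max=34

Answer: 58 58 59 59 59 44 60 60 60 37 37 34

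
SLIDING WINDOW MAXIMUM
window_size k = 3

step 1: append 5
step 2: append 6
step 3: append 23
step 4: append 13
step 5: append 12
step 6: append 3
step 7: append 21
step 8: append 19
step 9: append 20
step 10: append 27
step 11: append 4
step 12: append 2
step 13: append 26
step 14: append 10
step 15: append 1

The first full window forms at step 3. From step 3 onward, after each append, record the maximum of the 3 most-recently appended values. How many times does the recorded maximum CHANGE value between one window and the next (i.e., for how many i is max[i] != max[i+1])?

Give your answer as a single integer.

step 1: append 5 -> window=[5] (not full yet)
step 2: append 6 -> window=[5, 6] (not full yet)
step 3: append 23 -> window=[5, 6, 23] -> max=23
step 4: append 13 -> window=[6, 23, 13] -> max=23
step 5: append 12 -> window=[23, 13, 12] -> max=23
step 6: append 3 -> window=[13, 12, 3] -> max=13
step 7: append 21 -> window=[12, 3, 21] -> max=21
step 8: append 19 -> window=[3, 21, 19] -> max=21
step 9: append 20 -> window=[21, 19, 20] -> max=21
step 10: append 27 -> window=[19, 20, 27] -> max=27
step 11: append 4 -> window=[20, 27, 4] -> max=27
step 12: append 2 -> window=[27, 4, 2] -> max=27
step 13: append 26 -> window=[4, 2, 26] -> max=26
step 14: append 10 -> window=[2, 26, 10] -> max=26
step 15: append 1 -> window=[26, 10, 1] -> max=26
Recorded maximums: 23 23 23 13 21 21 21 27 27 27 26 26 26
Changes between consecutive maximums: 4

Answer: 4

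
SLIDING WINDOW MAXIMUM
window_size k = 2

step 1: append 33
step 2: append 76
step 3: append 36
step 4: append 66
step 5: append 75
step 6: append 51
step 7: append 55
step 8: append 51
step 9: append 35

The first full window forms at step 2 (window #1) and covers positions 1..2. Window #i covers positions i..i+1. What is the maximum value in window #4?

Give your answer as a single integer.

step 1: append 33 -> window=[33] (not full yet)
step 2: append 76 -> window=[33, 76] -> max=76
step 3: append 36 -> window=[76, 36] -> max=76
step 4: append 66 -> window=[36, 66] -> max=66
step 5: append 75 -> window=[66, 75] -> max=75
Window #4 max = 75

Answer: 75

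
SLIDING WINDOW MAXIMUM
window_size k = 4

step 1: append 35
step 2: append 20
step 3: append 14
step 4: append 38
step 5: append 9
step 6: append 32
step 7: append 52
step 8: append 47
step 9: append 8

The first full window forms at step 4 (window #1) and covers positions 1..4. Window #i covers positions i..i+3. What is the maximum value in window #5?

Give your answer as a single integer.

Answer: 52

Derivation:
step 1: append 35 -> window=[35] (not full yet)
step 2: append 20 -> window=[35, 20] (not full yet)
step 3: append 14 -> window=[35, 20, 14] (not full yet)
step 4: append 38 -> window=[35, 20, 14, 38] -> max=38
step 5: append 9 -> window=[20, 14, 38, 9] -> max=38
step 6: append 32 -> window=[14, 38, 9, 32] -> max=38
step 7: append 52 -> window=[38, 9, 32, 52] -> max=52
step 8: append 47 -> window=[9, 32, 52, 47] -> max=52
Window #5 max = 52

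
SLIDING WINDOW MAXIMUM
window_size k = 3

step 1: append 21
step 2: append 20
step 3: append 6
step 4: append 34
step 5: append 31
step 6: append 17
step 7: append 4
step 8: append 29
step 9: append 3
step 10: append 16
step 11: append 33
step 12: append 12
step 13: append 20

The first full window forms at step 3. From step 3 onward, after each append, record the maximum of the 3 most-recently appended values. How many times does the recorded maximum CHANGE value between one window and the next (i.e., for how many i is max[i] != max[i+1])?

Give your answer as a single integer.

Answer: 4

Derivation:
step 1: append 21 -> window=[21] (not full yet)
step 2: append 20 -> window=[21, 20] (not full yet)
step 3: append 6 -> window=[21, 20, 6] -> max=21
step 4: append 34 -> window=[20, 6, 34] -> max=34
step 5: append 31 -> window=[6, 34, 31] -> max=34
step 6: append 17 -> window=[34, 31, 17] -> max=34
step 7: append 4 -> window=[31, 17, 4] -> max=31
step 8: append 29 -> window=[17, 4, 29] -> max=29
step 9: append 3 -> window=[4, 29, 3] -> max=29
step 10: append 16 -> window=[29, 3, 16] -> max=29
step 11: append 33 -> window=[3, 16, 33] -> max=33
step 12: append 12 -> window=[16, 33, 12] -> max=33
step 13: append 20 -> window=[33, 12, 20] -> max=33
Recorded maximums: 21 34 34 34 31 29 29 29 33 33 33
Changes between consecutive maximums: 4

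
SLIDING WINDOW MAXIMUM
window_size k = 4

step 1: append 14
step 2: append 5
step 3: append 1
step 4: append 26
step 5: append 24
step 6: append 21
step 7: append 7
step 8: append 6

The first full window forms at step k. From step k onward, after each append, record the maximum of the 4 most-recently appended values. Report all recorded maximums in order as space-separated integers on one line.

Answer: 26 26 26 26 24

Derivation:
step 1: append 14 -> window=[14] (not full yet)
step 2: append 5 -> window=[14, 5] (not full yet)
step 3: append 1 -> window=[14, 5, 1] (not full yet)
step 4: append 26 -> window=[14, 5, 1, 26] -> max=26
step 5: append 24 -> window=[5, 1, 26, 24] -> max=26
step 6: append 21 -> window=[1, 26, 24, 21] -> max=26
step 7: append 7 -> window=[26, 24, 21, 7] -> max=26
step 8: append 6 -> window=[24, 21, 7, 6] -> max=24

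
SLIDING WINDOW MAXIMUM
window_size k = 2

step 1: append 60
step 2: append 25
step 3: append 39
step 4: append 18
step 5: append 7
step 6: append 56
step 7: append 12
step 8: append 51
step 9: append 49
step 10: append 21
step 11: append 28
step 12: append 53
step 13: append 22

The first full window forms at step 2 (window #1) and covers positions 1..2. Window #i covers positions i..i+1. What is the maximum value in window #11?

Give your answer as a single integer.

step 1: append 60 -> window=[60] (not full yet)
step 2: append 25 -> window=[60, 25] -> max=60
step 3: append 39 -> window=[25, 39] -> max=39
step 4: append 18 -> window=[39, 18] -> max=39
step 5: append 7 -> window=[18, 7] -> max=18
step 6: append 56 -> window=[7, 56] -> max=56
step 7: append 12 -> window=[56, 12] -> max=56
step 8: append 51 -> window=[12, 51] -> max=51
step 9: append 49 -> window=[51, 49] -> max=51
step 10: append 21 -> window=[49, 21] -> max=49
step 11: append 28 -> window=[21, 28] -> max=28
step 12: append 53 -> window=[28, 53] -> max=53
Window #11 max = 53

Answer: 53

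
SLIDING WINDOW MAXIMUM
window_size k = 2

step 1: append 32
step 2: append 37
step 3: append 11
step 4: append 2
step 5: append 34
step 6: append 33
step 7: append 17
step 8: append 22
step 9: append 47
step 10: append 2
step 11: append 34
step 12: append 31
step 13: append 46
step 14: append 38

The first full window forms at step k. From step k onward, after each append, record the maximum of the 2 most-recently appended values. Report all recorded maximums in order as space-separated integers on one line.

Answer: 37 37 11 34 34 33 22 47 47 34 34 46 46

Derivation:
step 1: append 32 -> window=[32] (not full yet)
step 2: append 37 -> window=[32, 37] -> max=37
step 3: append 11 -> window=[37, 11] -> max=37
step 4: append 2 -> window=[11, 2] -> max=11
step 5: append 34 -> window=[2, 34] -> max=34
step 6: append 33 -> window=[34, 33] -> max=34
step 7: append 17 -> window=[33, 17] -> max=33
step 8: append 22 -> window=[17, 22] -> max=22
step 9: append 47 -> window=[22, 47] -> max=47
step 10: append 2 -> window=[47, 2] -> max=47
step 11: append 34 -> window=[2, 34] -> max=34
step 12: append 31 -> window=[34, 31] -> max=34
step 13: append 46 -> window=[31, 46] -> max=46
step 14: append 38 -> window=[46, 38] -> max=46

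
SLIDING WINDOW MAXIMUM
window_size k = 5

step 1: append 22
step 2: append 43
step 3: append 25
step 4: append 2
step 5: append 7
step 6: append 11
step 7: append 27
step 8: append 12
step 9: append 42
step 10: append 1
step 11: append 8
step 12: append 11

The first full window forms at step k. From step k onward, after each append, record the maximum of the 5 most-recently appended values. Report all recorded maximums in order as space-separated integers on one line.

step 1: append 22 -> window=[22] (not full yet)
step 2: append 43 -> window=[22, 43] (not full yet)
step 3: append 25 -> window=[22, 43, 25] (not full yet)
step 4: append 2 -> window=[22, 43, 25, 2] (not full yet)
step 5: append 7 -> window=[22, 43, 25, 2, 7] -> max=43
step 6: append 11 -> window=[43, 25, 2, 7, 11] -> max=43
step 7: append 27 -> window=[25, 2, 7, 11, 27] -> max=27
step 8: append 12 -> window=[2, 7, 11, 27, 12] -> max=27
step 9: append 42 -> window=[7, 11, 27, 12, 42] -> max=42
step 10: append 1 -> window=[11, 27, 12, 42, 1] -> max=42
step 11: append 8 -> window=[27, 12, 42, 1, 8] -> max=42
step 12: append 11 -> window=[12, 42, 1, 8, 11] -> max=42

Answer: 43 43 27 27 42 42 42 42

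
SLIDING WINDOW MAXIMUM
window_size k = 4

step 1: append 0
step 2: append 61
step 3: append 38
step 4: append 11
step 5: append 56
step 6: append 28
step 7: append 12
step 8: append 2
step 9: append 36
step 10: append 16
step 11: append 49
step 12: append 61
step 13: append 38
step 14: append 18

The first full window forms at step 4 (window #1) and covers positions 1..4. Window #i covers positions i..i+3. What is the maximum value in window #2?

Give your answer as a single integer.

Answer: 61

Derivation:
step 1: append 0 -> window=[0] (not full yet)
step 2: append 61 -> window=[0, 61] (not full yet)
step 3: append 38 -> window=[0, 61, 38] (not full yet)
step 4: append 11 -> window=[0, 61, 38, 11] -> max=61
step 5: append 56 -> window=[61, 38, 11, 56] -> max=61
Window #2 max = 61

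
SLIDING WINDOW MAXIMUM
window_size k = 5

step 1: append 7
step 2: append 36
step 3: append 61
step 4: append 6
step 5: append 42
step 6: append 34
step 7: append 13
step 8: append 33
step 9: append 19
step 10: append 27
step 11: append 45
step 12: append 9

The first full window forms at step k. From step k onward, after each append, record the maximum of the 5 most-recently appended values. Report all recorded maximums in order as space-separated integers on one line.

Answer: 61 61 61 42 42 34 45 45

Derivation:
step 1: append 7 -> window=[7] (not full yet)
step 2: append 36 -> window=[7, 36] (not full yet)
step 3: append 61 -> window=[7, 36, 61] (not full yet)
step 4: append 6 -> window=[7, 36, 61, 6] (not full yet)
step 5: append 42 -> window=[7, 36, 61, 6, 42] -> max=61
step 6: append 34 -> window=[36, 61, 6, 42, 34] -> max=61
step 7: append 13 -> window=[61, 6, 42, 34, 13] -> max=61
step 8: append 33 -> window=[6, 42, 34, 13, 33] -> max=42
step 9: append 19 -> window=[42, 34, 13, 33, 19] -> max=42
step 10: append 27 -> window=[34, 13, 33, 19, 27] -> max=34
step 11: append 45 -> window=[13, 33, 19, 27, 45] -> max=45
step 12: append 9 -> window=[33, 19, 27, 45, 9] -> max=45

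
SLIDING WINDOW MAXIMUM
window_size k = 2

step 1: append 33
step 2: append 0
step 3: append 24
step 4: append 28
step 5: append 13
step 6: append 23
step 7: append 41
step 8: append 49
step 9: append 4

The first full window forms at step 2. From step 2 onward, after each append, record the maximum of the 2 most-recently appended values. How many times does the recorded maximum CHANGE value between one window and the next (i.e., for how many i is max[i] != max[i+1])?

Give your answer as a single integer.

step 1: append 33 -> window=[33] (not full yet)
step 2: append 0 -> window=[33, 0] -> max=33
step 3: append 24 -> window=[0, 24] -> max=24
step 4: append 28 -> window=[24, 28] -> max=28
step 5: append 13 -> window=[28, 13] -> max=28
step 6: append 23 -> window=[13, 23] -> max=23
step 7: append 41 -> window=[23, 41] -> max=41
step 8: append 49 -> window=[41, 49] -> max=49
step 9: append 4 -> window=[49, 4] -> max=49
Recorded maximums: 33 24 28 28 23 41 49 49
Changes between consecutive maximums: 5

Answer: 5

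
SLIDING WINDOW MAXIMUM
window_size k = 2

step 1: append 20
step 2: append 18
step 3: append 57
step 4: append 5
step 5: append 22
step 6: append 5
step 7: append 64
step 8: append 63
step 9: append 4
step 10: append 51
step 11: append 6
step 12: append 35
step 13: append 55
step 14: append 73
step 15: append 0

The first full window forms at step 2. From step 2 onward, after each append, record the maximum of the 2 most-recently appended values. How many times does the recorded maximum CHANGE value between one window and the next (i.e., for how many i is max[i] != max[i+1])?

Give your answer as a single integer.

Answer: 8

Derivation:
step 1: append 20 -> window=[20] (not full yet)
step 2: append 18 -> window=[20, 18] -> max=20
step 3: append 57 -> window=[18, 57] -> max=57
step 4: append 5 -> window=[57, 5] -> max=57
step 5: append 22 -> window=[5, 22] -> max=22
step 6: append 5 -> window=[22, 5] -> max=22
step 7: append 64 -> window=[5, 64] -> max=64
step 8: append 63 -> window=[64, 63] -> max=64
step 9: append 4 -> window=[63, 4] -> max=63
step 10: append 51 -> window=[4, 51] -> max=51
step 11: append 6 -> window=[51, 6] -> max=51
step 12: append 35 -> window=[6, 35] -> max=35
step 13: append 55 -> window=[35, 55] -> max=55
step 14: append 73 -> window=[55, 73] -> max=73
step 15: append 0 -> window=[73, 0] -> max=73
Recorded maximums: 20 57 57 22 22 64 64 63 51 51 35 55 73 73
Changes between consecutive maximums: 8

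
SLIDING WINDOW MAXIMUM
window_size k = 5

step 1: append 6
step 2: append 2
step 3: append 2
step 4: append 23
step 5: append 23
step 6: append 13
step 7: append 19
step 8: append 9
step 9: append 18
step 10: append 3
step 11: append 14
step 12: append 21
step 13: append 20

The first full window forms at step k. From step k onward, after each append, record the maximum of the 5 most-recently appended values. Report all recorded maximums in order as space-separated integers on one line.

step 1: append 6 -> window=[6] (not full yet)
step 2: append 2 -> window=[6, 2] (not full yet)
step 3: append 2 -> window=[6, 2, 2] (not full yet)
step 4: append 23 -> window=[6, 2, 2, 23] (not full yet)
step 5: append 23 -> window=[6, 2, 2, 23, 23] -> max=23
step 6: append 13 -> window=[2, 2, 23, 23, 13] -> max=23
step 7: append 19 -> window=[2, 23, 23, 13, 19] -> max=23
step 8: append 9 -> window=[23, 23, 13, 19, 9] -> max=23
step 9: append 18 -> window=[23, 13, 19, 9, 18] -> max=23
step 10: append 3 -> window=[13, 19, 9, 18, 3] -> max=19
step 11: append 14 -> window=[19, 9, 18, 3, 14] -> max=19
step 12: append 21 -> window=[9, 18, 3, 14, 21] -> max=21
step 13: append 20 -> window=[18, 3, 14, 21, 20] -> max=21

Answer: 23 23 23 23 23 19 19 21 21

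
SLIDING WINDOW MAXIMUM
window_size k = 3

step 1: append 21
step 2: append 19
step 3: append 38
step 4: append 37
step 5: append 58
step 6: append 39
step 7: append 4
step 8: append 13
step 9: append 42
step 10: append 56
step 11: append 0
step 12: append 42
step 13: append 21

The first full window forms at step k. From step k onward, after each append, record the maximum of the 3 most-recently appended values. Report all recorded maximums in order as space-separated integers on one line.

step 1: append 21 -> window=[21] (not full yet)
step 2: append 19 -> window=[21, 19] (not full yet)
step 3: append 38 -> window=[21, 19, 38] -> max=38
step 4: append 37 -> window=[19, 38, 37] -> max=38
step 5: append 58 -> window=[38, 37, 58] -> max=58
step 6: append 39 -> window=[37, 58, 39] -> max=58
step 7: append 4 -> window=[58, 39, 4] -> max=58
step 8: append 13 -> window=[39, 4, 13] -> max=39
step 9: append 42 -> window=[4, 13, 42] -> max=42
step 10: append 56 -> window=[13, 42, 56] -> max=56
step 11: append 0 -> window=[42, 56, 0] -> max=56
step 12: append 42 -> window=[56, 0, 42] -> max=56
step 13: append 21 -> window=[0, 42, 21] -> max=42

Answer: 38 38 58 58 58 39 42 56 56 56 42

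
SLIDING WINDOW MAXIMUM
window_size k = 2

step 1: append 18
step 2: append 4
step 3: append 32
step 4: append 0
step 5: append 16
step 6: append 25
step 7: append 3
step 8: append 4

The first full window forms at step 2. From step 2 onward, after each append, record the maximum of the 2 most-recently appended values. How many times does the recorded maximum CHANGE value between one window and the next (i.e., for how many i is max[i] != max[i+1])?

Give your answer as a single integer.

step 1: append 18 -> window=[18] (not full yet)
step 2: append 4 -> window=[18, 4] -> max=18
step 3: append 32 -> window=[4, 32] -> max=32
step 4: append 0 -> window=[32, 0] -> max=32
step 5: append 16 -> window=[0, 16] -> max=16
step 6: append 25 -> window=[16, 25] -> max=25
step 7: append 3 -> window=[25, 3] -> max=25
step 8: append 4 -> window=[3, 4] -> max=4
Recorded maximums: 18 32 32 16 25 25 4
Changes between consecutive maximums: 4

Answer: 4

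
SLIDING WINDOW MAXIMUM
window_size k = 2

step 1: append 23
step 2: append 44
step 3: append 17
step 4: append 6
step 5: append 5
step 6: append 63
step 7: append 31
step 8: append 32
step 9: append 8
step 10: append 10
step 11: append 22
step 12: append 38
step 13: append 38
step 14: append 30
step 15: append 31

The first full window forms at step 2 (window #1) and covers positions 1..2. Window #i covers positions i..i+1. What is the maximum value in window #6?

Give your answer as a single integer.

Answer: 63

Derivation:
step 1: append 23 -> window=[23] (not full yet)
step 2: append 44 -> window=[23, 44] -> max=44
step 3: append 17 -> window=[44, 17] -> max=44
step 4: append 6 -> window=[17, 6] -> max=17
step 5: append 5 -> window=[6, 5] -> max=6
step 6: append 63 -> window=[5, 63] -> max=63
step 7: append 31 -> window=[63, 31] -> max=63
Window #6 max = 63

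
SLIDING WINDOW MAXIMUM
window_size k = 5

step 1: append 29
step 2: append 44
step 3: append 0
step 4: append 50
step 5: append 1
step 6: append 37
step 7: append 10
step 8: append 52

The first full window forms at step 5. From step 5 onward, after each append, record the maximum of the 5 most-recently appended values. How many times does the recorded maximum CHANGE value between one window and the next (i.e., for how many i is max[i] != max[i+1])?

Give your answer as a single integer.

step 1: append 29 -> window=[29] (not full yet)
step 2: append 44 -> window=[29, 44] (not full yet)
step 3: append 0 -> window=[29, 44, 0] (not full yet)
step 4: append 50 -> window=[29, 44, 0, 50] (not full yet)
step 5: append 1 -> window=[29, 44, 0, 50, 1] -> max=50
step 6: append 37 -> window=[44, 0, 50, 1, 37] -> max=50
step 7: append 10 -> window=[0, 50, 1, 37, 10] -> max=50
step 8: append 52 -> window=[50, 1, 37, 10, 52] -> max=52
Recorded maximums: 50 50 50 52
Changes between consecutive maximums: 1

Answer: 1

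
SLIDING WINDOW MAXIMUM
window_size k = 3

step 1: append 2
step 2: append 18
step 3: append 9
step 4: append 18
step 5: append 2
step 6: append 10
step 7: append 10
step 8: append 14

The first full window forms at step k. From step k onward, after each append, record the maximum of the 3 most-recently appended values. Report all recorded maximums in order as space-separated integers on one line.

step 1: append 2 -> window=[2] (not full yet)
step 2: append 18 -> window=[2, 18] (not full yet)
step 3: append 9 -> window=[2, 18, 9] -> max=18
step 4: append 18 -> window=[18, 9, 18] -> max=18
step 5: append 2 -> window=[9, 18, 2] -> max=18
step 6: append 10 -> window=[18, 2, 10] -> max=18
step 7: append 10 -> window=[2, 10, 10] -> max=10
step 8: append 14 -> window=[10, 10, 14] -> max=14

Answer: 18 18 18 18 10 14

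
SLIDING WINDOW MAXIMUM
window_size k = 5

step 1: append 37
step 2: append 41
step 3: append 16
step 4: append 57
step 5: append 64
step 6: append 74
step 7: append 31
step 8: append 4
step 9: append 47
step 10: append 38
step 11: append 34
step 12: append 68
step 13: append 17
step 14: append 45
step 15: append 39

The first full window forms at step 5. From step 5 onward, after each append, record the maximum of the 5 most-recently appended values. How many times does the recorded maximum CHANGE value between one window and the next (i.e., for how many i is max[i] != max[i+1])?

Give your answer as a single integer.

step 1: append 37 -> window=[37] (not full yet)
step 2: append 41 -> window=[37, 41] (not full yet)
step 3: append 16 -> window=[37, 41, 16] (not full yet)
step 4: append 57 -> window=[37, 41, 16, 57] (not full yet)
step 5: append 64 -> window=[37, 41, 16, 57, 64] -> max=64
step 6: append 74 -> window=[41, 16, 57, 64, 74] -> max=74
step 7: append 31 -> window=[16, 57, 64, 74, 31] -> max=74
step 8: append 4 -> window=[57, 64, 74, 31, 4] -> max=74
step 9: append 47 -> window=[64, 74, 31, 4, 47] -> max=74
step 10: append 38 -> window=[74, 31, 4, 47, 38] -> max=74
step 11: append 34 -> window=[31, 4, 47, 38, 34] -> max=47
step 12: append 68 -> window=[4, 47, 38, 34, 68] -> max=68
step 13: append 17 -> window=[47, 38, 34, 68, 17] -> max=68
step 14: append 45 -> window=[38, 34, 68, 17, 45] -> max=68
step 15: append 39 -> window=[34, 68, 17, 45, 39] -> max=68
Recorded maximums: 64 74 74 74 74 74 47 68 68 68 68
Changes between consecutive maximums: 3

Answer: 3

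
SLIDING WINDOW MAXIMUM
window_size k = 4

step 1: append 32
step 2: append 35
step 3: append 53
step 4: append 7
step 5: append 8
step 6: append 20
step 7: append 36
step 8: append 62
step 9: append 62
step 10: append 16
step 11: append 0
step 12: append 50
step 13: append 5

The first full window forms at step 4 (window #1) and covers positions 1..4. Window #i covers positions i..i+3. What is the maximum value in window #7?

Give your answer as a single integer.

step 1: append 32 -> window=[32] (not full yet)
step 2: append 35 -> window=[32, 35] (not full yet)
step 3: append 53 -> window=[32, 35, 53] (not full yet)
step 4: append 7 -> window=[32, 35, 53, 7] -> max=53
step 5: append 8 -> window=[35, 53, 7, 8] -> max=53
step 6: append 20 -> window=[53, 7, 8, 20] -> max=53
step 7: append 36 -> window=[7, 8, 20, 36] -> max=36
step 8: append 62 -> window=[8, 20, 36, 62] -> max=62
step 9: append 62 -> window=[20, 36, 62, 62] -> max=62
step 10: append 16 -> window=[36, 62, 62, 16] -> max=62
Window #7 max = 62

Answer: 62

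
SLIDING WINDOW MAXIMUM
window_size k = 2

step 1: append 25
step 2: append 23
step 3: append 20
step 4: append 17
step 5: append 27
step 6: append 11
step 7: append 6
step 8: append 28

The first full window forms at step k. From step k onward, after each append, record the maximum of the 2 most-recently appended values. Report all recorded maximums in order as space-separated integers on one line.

Answer: 25 23 20 27 27 11 28

Derivation:
step 1: append 25 -> window=[25] (not full yet)
step 2: append 23 -> window=[25, 23] -> max=25
step 3: append 20 -> window=[23, 20] -> max=23
step 4: append 17 -> window=[20, 17] -> max=20
step 5: append 27 -> window=[17, 27] -> max=27
step 6: append 11 -> window=[27, 11] -> max=27
step 7: append 6 -> window=[11, 6] -> max=11
step 8: append 28 -> window=[6, 28] -> max=28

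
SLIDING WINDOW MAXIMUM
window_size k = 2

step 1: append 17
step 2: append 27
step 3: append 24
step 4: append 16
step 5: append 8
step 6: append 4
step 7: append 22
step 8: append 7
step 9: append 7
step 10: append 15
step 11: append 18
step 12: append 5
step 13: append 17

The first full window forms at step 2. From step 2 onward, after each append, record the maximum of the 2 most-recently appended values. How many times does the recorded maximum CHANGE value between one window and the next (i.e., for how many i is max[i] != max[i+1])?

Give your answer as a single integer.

step 1: append 17 -> window=[17] (not full yet)
step 2: append 27 -> window=[17, 27] -> max=27
step 3: append 24 -> window=[27, 24] -> max=27
step 4: append 16 -> window=[24, 16] -> max=24
step 5: append 8 -> window=[16, 8] -> max=16
step 6: append 4 -> window=[8, 4] -> max=8
step 7: append 22 -> window=[4, 22] -> max=22
step 8: append 7 -> window=[22, 7] -> max=22
step 9: append 7 -> window=[7, 7] -> max=7
step 10: append 15 -> window=[7, 15] -> max=15
step 11: append 18 -> window=[15, 18] -> max=18
step 12: append 5 -> window=[18, 5] -> max=18
step 13: append 17 -> window=[5, 17] -> max=17
Recorded maximums: 27 27 24 16 8 22 22 7 15 18 18 17
Changes between consecutive maximums: 8

Answer: 8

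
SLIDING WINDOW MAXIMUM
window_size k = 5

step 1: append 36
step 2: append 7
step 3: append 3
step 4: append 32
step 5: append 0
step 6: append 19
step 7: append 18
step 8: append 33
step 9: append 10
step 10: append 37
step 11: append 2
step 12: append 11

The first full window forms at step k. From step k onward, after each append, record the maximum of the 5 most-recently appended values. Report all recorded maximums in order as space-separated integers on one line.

Answer: 36 32 32 33 33 37 37 37

Derivation:
step 1: append 36 -> window=[36] (not full yet)
step 2: append 7 -> window=[36, 7] (not full yet)
step 3: append 3 -> window=[36, 7, 3] (not full yet)
step 4: append 32 -> window=[36, 7, 3, 32] (not full yet)
step 5: append 0 -> window=[36, 7, 3, 32, 0] -> max=36
step 6: append 19 -> window=[7, 3, 32, 0, 19] -> max=32
step 7: append 18 -> window=[3, 32, 0, 19, 18] -> max=32
step 8: append 33 -> window=[32, 0, 19, 18, 33] -> max=33
step 9: append 10 -> window=[0, 19, 18, 33, 10] -> max=33
step 10: append 37 -> window=[19, 18, 33, 10, 37] -> max=37
step 11: append 2 -> window=[18, 33, 10, 37, 2] -> max=37
step 12: append 11 -> window=[33, 10, 37, 2, 11] -> max=37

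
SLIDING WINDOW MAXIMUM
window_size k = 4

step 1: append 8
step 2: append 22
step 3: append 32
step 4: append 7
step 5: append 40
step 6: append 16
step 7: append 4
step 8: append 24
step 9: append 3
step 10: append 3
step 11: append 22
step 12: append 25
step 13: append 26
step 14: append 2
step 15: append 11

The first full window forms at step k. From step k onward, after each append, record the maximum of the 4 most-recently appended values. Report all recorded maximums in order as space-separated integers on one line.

Answer: 32 40 40 40 40 24 24 24 25 26 26 26

Derivation:
step 1: append 8 -> window=[8] (not full yet)
step 2: append 22 -> window=[8, 22] (not full yet)
step 3: append 32 -> window=[8, 22, 32] (not full yet)
step 4: append 7 -> window=[8, 22, 32, 7] -> max=32
step 5: append 40 -> window=[22, 32, 7, 40] -> max=40
step 6: append 16 -> window=[32, 7, 40, 16] -> max=40
step 7: append 4 -> window=[7, 40, 16, 4] -> max=40
step 8: append 24 -> window=[40, 16, 4, 24] -> max=40
step 9: append 3 -> window=[16, 4, 24, 3] -> max=24
step 10: append 3 -> window=[4, 24, 3, 3] -> max=24
step 11: append 22 -> window=[24, 3, 3, 22] -> max=24
step 12: append 25 -> window=[3, 3, 22, 25] -> max=25
step 13: append 26 -> window=[3, 22, 25, 26] -> max=26
step 14: append 2 -> window=[22, 25, 26, 2] -> max=26
step 15: append 11 -> window=[25, 26, 2, 11] -> max=26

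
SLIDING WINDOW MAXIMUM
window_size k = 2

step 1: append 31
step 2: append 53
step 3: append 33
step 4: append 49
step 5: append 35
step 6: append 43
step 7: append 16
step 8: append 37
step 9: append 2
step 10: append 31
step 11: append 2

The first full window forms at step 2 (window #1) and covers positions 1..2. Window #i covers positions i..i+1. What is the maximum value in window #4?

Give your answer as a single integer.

Answer: 49

Derivation:
step 1: append 31 -> window=[31] (not full yet)
step 2: append 53 -> window=[31, 53] -> max=53
step 3: append 33 -> window=[53, 33] -> max=53
step 4: append 49 -> window=[33, 49] -> max=49
step 5: append 35 -> window=[49, 35] -> max=49
Window #4 max = 49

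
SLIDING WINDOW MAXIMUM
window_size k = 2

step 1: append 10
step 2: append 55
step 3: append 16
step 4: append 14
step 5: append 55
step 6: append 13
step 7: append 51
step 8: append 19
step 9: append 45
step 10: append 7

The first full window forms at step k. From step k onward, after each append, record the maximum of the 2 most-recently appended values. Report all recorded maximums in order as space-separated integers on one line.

Answer: 55 55 16 55 55 51 51 45 45

Derivation:
step 1: append 10 -> window=[10] (not full yet)
step 2: append 55 -> window=[10, 55] -> max=55
step 3: append 16 -> window=[55, 16] -> max=55
step 4: append 14 -> window=[16, 14] -> max=16
step 5: append 55 -> window=[14, 55] -> max=55
step 6: append 13 -> window=[55, 13] -> max=55
step 7: append 51 -> window=[13, 51] -> max=51
step 8: append 19 -> window=[51, 19] -> max=51
step 9: append 45 -> window=[19, 45] -> max=45
step 10: append 7 -> window=[45, 7] -> max=45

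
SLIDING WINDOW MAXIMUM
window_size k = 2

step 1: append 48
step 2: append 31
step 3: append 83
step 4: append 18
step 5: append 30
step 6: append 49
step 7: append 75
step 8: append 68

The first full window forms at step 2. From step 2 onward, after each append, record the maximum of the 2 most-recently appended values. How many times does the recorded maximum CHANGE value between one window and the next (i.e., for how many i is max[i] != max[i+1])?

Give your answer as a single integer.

Answer: 4

Derivation:
step 1: append 48 -> window=[48] (not full yet)
step 2: append 31 -> window=[48, 31] -> max=48
step 3: append 83 -> window=[31, 83] -> max=83
step 4: append 18 -> window=[83, 18] -> max=83
step 5: append 30 -> window=[18, 30] -> max=30
step 6: append 49 -> window=[30, 49] -> max=49
step 7: append 75 -> window=[49, 75] -> max=75
step 8: append 68 -> window=[75, 68] -> max=75
Recorded maximums: 48 83 83 30 49 75 75
Changes between consecutive maximums: 4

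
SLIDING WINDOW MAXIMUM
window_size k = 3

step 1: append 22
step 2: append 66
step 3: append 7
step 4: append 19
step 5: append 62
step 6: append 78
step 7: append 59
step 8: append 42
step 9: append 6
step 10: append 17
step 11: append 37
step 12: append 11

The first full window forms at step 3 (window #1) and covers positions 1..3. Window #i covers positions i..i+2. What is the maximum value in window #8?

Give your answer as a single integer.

Answer: 42

Derivation:
step 1: append 22 -> window=[22] (not full yet)
step 2: append 66 -> window=[22, 66] (not full yet)
step 3: append 7 -> window=[22, 66, 7] -> max=66
step 4: append 19 -> window=[66, 7, 19] -> max=66
step 5: append 62 -> window=[7, 19, 62] -> max=62
step 6: append 78 -> window=[19, 62, 78] -> max=78
step 7: append 59 -> window=[62, 78, 59] -> max=78
step 8: append 42 -> window=[78, 59, 42] -> max=78
step 9: append 6 -> window=[59, 42, 6] -> max=59
step 10: append 17 -> window=[42, 6, 17] -> max=42
Window #8 max = 42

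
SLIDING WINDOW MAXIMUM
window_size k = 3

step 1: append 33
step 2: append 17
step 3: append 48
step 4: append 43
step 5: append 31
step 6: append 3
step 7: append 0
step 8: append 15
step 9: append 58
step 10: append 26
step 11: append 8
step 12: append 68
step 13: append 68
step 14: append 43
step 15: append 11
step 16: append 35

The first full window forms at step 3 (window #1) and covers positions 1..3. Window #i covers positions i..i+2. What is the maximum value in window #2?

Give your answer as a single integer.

step 1: append 33 -> window=[33] (not full yet)
step 2: append 17 -> window=[33, 17] (not full yet)
step 3: append 48 -> window=[33, 17, 48] -> max=48
step 4: append 43 -> window=[17, 48, 43] -> max=48
Window #2 max = 48

Answer: 48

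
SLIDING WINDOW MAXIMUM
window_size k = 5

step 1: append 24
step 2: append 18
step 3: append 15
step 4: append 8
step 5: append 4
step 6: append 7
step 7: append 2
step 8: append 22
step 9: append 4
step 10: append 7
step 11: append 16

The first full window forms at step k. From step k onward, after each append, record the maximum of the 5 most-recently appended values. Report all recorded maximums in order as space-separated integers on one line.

Answer: 24 18 15 22 22 22 22

Derivation:
step 1: append 24 -> window=[24] (not full yet)
step 2: append 18 -> window=[24, 18] (not full yet)
step 3: append 15 -> window=[24, 18, 15] (not full yet)
step 4: append 8 -> window=[24, 18, 15, 8] (not full yet)
step 5: append 4 -> window=[24, 18, 15, 8, 4] -> max=24
step 6: append 7 -> window=[18, 15, 8, 4, 7] -> max=18
step 7: append 2 -> window=[15, 8, 4, 7, 2] -> max=15
step 8: append 22 -> window=[8, 4, 7, 2, 22] -> max=22
step 9: append 4 -> window=[4, 7, 2, 22, 4] -> max=22
step 10: append 7 -> window=[7, 2, 22, 4, 7] -> max=22
step 11: append 16 -> window=[2, 22, 4, 7, 16] -> max=22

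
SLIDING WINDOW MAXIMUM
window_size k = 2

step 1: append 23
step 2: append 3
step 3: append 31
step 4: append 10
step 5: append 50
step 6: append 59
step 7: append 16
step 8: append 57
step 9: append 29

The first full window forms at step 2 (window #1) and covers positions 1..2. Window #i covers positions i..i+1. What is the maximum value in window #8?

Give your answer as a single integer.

Answer: 57

Derivation:
step 1: append 23 -> window=[23] (not full yet)
step 2: append 3 -> window=[23, 3] -> max=23
step 3: append 31 -> window=[3, 31] -> max=31
step 4: append 10 -> window=[31, 10] -> max=31
step 5: append 50 -> window=[10, 50] -> max=50
step 6: append 59 -> window=[50, 59] -> max=59
step 7: append 16 -> window=[59, 16] -> max=59
step 8: append 57 -> window=[16, 57] -> max=57
step 9: append 29 -> window=[57, 29] -> max=57
Window #8 max = 57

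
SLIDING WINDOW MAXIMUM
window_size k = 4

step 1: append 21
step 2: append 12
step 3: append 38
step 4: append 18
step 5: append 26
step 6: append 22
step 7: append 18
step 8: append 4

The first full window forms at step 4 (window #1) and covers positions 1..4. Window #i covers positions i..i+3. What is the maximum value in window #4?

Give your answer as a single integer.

step 1: append 21 -> window=[21] (not full yet)
step 2: append 12 -> window=[21, 12] (not full yet)
step 3: append 38 -> window=[21, 12, 38] (not full yet)
step 4: append 18 -> window=[21, 12, 38, 18] -> max=38
step 5: append 26 -> window=[12, 38, 18, 26] -> max=38
step 6: append 22 -> window=[38, 18, 26, 22] -> max=38
step 7: append 18 -> window=[18, 26, 22, 18] -> max=26
Window #4 max = 26

Answer: 26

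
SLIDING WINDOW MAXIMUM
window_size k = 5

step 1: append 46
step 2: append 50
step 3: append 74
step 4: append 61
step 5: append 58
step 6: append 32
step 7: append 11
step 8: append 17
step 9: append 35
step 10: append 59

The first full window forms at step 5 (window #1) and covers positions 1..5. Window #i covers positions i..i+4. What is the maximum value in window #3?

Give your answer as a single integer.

Answer: 74

Derivation:
step 1: append 46 -> window=[46] (not full yet)
step 2: append 50 -> window=[46, 50] (not full yet)
step 3: append 74 -> window=[46, 50, 74] (not full yet)
step 4: append 61 -> window=[46, 50, 74, 61] (not full yet)
step 5: append 58 -> window=[46, 50, 74, 61, 58] -> max=74
step 6: append 32 -> window=[50, 74, 61, 58, 32] -> max=74
step 7: append 11 -> window=[74, 61, 58, 32, 11] -> max=74
Window #3 max = 74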